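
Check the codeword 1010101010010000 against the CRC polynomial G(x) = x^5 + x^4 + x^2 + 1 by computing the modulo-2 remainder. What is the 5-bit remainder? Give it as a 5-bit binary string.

Modulo-2 division of 1010101010010000 by 110101:
  pos 0: 101010 XOR 110101 = 011111
  pos 1: 111111 XOR 110101 = 001010
  pos 3: 101001 XOR 110101 = 011100
  pos 4: 111000 XOR 110101 = 001101
  pos 6: 110101 XOR 110101 = 000000
Remainder = 00000 (zero — the frame passes the CRC check).

00000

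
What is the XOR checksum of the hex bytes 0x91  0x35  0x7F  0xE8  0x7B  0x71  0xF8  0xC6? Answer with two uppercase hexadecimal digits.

XOR the bytes together:
  start with 0x91
  0x91 ⊕ 0x35 = 0xA4
  0xA4 ⊕ 0x7F = 0xDB
  0xDB ⊕ 0xE8 = 0x33
  0x33 ⊕ 0x7B = 0x48
  0x48 ⊕ 0x71 = 0x39
  0x39 ⊕ 0xF8 = 0xC1
  0xC1 ⊕ 0xC6 = 0x07

07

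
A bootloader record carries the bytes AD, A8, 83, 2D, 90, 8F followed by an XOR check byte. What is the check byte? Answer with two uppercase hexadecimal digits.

B4

XOR the bytes together:
  start with 0xAD
  0xAD ⊕ 0xA8 = 0x05
  0x05 ⊕ 0x83 = 0x86
  0x86 ⊕ 0x2D = 0xAB
  0xAB ⊕ 0x90 = 0x3B
  0x3B ⊕ 0x8F = 0xB4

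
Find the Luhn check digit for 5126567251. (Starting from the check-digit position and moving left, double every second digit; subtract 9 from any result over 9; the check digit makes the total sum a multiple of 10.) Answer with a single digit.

2

Partial digits right→left: 1 5 2 7 6 5 6 2 1 5
Double every second digit counting from the check-digit position (so the 1st, 3rd, 5th, ... of the partial from the right).
  doubled (with −9 where >9): 2 4 3 3 2 → sum 14
  kept as-is: 5 7 5 2 5 → sum 24
Total = 14 + 24 = 38.
Check digit = (10 − (38 mod 10)) mod 10 = 2.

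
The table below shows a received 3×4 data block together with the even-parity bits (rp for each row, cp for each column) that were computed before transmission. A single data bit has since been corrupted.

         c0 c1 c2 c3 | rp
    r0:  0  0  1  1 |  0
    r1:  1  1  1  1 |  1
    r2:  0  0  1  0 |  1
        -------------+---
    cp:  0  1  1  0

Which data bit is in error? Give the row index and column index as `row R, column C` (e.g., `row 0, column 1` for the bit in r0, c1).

Recompute each row's even parity and compare to rp:
  r0: data parity 0, sent rp 0 → ok
  r1: data parity 0, sent rp 1 → mismatch
  r2: data parity 1, sent rp 1 → ok
Recompute each column's even parity and compare to cp:
  c0: data parity 1, sent cp 0 → mismatch
  c1: data parity 1, sent cp 1 → ok
  c2: data parity 1, sent cp 1 → ok
  c3: data parity 0, sent cp 0 → ok
Exactly one row (r1) and one column (c0) fail → the flipped bit is at their intersection.

row 1, column 0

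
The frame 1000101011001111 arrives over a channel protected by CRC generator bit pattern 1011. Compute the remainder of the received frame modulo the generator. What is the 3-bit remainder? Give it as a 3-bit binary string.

000

Modulo-2 division of 1000101011001111 by 1011:
  pos 0: 1000 XOR 1011 = 0011
  pos 2: 1110 XOR 1011 = 0101
  pos 3: 1011 XOR 1011 = 0000
  pos 8: 1100 XOR 1011 = 0111
  pos 9: 1111 XOR 1011 = 0100
  pos 10: 1001 XOR 1011 = 0010
  pos 12: 1011 XOR 1011 = 0000
Remainder = 000 (zero — the frame passes the CRC check).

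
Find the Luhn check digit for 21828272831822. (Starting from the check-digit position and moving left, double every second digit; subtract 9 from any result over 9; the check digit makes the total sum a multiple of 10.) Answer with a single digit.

Partial digits right→left: 2 2 8 1 3 8 2 7 2 8 2 8 1 2
Double every second digit counting from the check-digit position (so the 1st, 3rd, 5th, ... of the partial from the right).
  doubled (with −9 where >9): 4 7 6 4 4 4 2 → sum 31
  kept as-is: 2 1 8 7 8 8 2 → sum 36
Total = 31 + 36 = 67.
Check digit = (10 − (67 mod 10)) mod 10 = 3.

3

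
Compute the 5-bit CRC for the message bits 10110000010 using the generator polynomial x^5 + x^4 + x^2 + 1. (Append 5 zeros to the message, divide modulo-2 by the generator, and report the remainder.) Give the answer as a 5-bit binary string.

Append 5 zeros: 1011000001000000. Divide by 110101 (XOR where the leading bit is 1):
  pos 0: 101100 XOR 110101 = 011001
  pos 1: 110010 XOR 110101 = 000111
  pos 4: 111001 XOR 110101 = 001100
  pos 6: 110000 XOR 110101 = 000101
  pos 9: 101000 XOR 110101 = 011101
  pos 10: 111010 XOR 110101 = 001111
Remainder (last 5 bits) = 01111. This is the CRC / FCS.

01111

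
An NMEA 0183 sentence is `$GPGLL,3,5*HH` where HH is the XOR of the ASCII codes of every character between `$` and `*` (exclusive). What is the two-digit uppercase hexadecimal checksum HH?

XOR the ASCII codes of the payload characters:
  'G' = 0x47 → acc = 0x47
  'P' = 0x50 → acc = 0x17
  'G' = 0x47 → acc = 0x50
  'L' = 0x4C → acc = 0x1C
  'L' = 0x4C → acc = 0x50
  ',' = 0x2C → acc = 0x7C
  '3' = 0x33 → acc = 0x4F
  ',' = 0x2C → acc = 0x63
  '5' = 0x35 → acc = 0x56
Checksum = 0x56.

56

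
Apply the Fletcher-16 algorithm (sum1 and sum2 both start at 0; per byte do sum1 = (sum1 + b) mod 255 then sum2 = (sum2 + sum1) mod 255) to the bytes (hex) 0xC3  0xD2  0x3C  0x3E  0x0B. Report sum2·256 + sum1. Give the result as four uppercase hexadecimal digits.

Running sums (mod 255):
  after byte 0 (0xC3): sum1=195, sum2=195
  after byte 1 (0xD2): sum1=150, sum2=90
  after byte 2 (0x3C): sum1=210, sum2=45
  after byte 3 (0x3E): sum1=17, sum2=62
  after byte 4 (0x0B): sum1=28, sum2=90
Checksum = sum2·256 + sum1 = 90·256 + 28 = 23068 = 0x5A1C.

5A1C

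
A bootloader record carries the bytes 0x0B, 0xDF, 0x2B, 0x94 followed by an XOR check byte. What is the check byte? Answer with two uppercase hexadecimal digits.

6B

XOR the bytes together:
  start with 0x0B
  0x0B ⊕ 0xDF = 0xD4
  0xD4 ⊕ 0x2B = 0xFF
  0xFF ⊕ 0x94 = 0x6B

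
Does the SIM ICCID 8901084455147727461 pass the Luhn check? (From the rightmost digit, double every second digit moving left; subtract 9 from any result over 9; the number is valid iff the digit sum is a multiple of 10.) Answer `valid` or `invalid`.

From the right, keep odd positions and double even positions (subtract 9 from any doubled value over 9):
  doubled (positions 2,4,...): 3 5 5 8 1 8 7 2 9 → sum 48
  kept (positions 1,3,...): 1 4 2 7 1 5 4 0 0 8 → sum 32
Total = 80.
80 mod 10 = 0, so the number is valid.

valid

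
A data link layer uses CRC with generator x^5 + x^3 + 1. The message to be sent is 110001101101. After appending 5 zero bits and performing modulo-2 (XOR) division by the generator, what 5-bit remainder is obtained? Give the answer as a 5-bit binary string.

Append 5 zeros: 11000110110100000. Divide by 101001 (XOR where the leading bit is 1):
  pos 0: 110001 XOR 101001 = 011000
  pos 1: 110001 XOR 101001 = 011000
  pos 2: 110000 XOR 101001 = 011001
  pos 3: 110011 XOR 101001 = 011010
  pos 4: 110101 XOR 101001 = 011100
  pos 5: 111000 XOR 101001 = 010001
  pos 6: 100011 XOR 101001 = 001010
  pos 8: 101000 XOR 101001 = 000001
Remainder (last 5 bits) = 01000. This is the CRC / FCS.

01000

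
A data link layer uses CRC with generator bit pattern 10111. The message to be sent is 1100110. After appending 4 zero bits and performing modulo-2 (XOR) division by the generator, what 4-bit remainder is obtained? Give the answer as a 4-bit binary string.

1001

Append 4 zeros: 11001100000. Divide by 10111 (XOR where the leading bit is 1):
  pos 0: 11001 XOR 10111 = 01110
  pos 1: 11101 XOR 10111 = 01010
  pos 2: 10100 XOR 10111 = 00011
  pos 5: 11000 XOR 10111 = 01111
  pos 6: 11110 XOR 10111 = 01001
Remainder (last 4 bits) = 1001. This is the CRC / FCS.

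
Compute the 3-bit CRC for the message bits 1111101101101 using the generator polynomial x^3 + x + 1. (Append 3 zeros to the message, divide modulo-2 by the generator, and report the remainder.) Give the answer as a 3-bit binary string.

000

Append 3 zeros: 1111101101101000. Divide by 1011 (XOR where the leading bit is 1):
  pos 0: 1111 XOR 1011 = 0100
  pos 1: 1001 XOR 1011 = 0010
  pos 3: 1001 XOR 1011 = 0010
  pos 5: 1010 XOR 1011 = 0001
  pos 8: 1110 XOR 1011 = 0101
  pos 9: 1011 XOR 1011 = 0000
Remainder (last 3 bits) = 000. This is the CRC / FCS.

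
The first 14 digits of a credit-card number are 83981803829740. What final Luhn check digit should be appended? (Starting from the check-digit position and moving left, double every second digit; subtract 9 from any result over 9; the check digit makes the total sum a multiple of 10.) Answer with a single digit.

Partial digits right→left: 0 4 7 9 2 8 3 0 8 1 8 9 3 8
Double every second digit counting from the check-digit position (so the 1st, 3rd, 5th, ... of the partial from the right).
  doubled (with −9 where >9): 0 5 4 6 7 7 6 → sum 35
  kept as-is: 4 9 8 0 1 9 8 → sum 39
Total = 35 + 39 = 74.
Check digit = (10 − (74 mod 10)) mod 10 = 6.

6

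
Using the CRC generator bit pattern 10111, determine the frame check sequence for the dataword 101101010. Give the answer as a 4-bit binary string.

Append 4 zeros: 1011010100000. Divide by 10111 (XOR where the leading bit is 1):
  pos 0: 10110 XOR 10111 = 00001
  pos 4: 11010 XOR 10111 = 01101
  pos 5: 11010 XOR 10111 = 01101
  pos 6: 11010 XOR 10111 = 01101
  pos 7: 11010 XOR 10111 = 01101
  pos 8: 11010 XOR 10111 = 01101
Remainder (last 4 bits) = 1101. This is the CRC / FCS.

1101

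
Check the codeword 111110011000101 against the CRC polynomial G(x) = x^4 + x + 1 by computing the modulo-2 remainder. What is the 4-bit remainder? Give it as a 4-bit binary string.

Modulo-2 division of 111110011000101 by 10011:
  pos 0: 11111 XOR 10011 = 01100
  pos 1: 11000 XOR 10011 = 01011
  pos 2: 10110 XOR 10011 = 00101
  pos 4: 10111 XOR 10011 = 00100
  pos 6: 10000 XOR 10011 = 00011
  pos 9: 11010 XOR 10011 = 01001
  pos 10: 10011 XOR 10011 = 00000
Remainder = 0000 (zero — the frame passes the CRC check).

0000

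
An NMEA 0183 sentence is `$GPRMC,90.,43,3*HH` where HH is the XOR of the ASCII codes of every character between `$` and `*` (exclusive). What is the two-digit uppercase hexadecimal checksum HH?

74

XOR the ASCII codes of the payload characters:
  'G' = 0x47 → acc = 0x47
  'P' = 0x50 → acc = 0x17
  'R' = 0x52 → acc = 0x45
  'M' = 0x4D → acc = 0x08
  'C' = 0x43 → acc = 0x4B
  ',' = 0x2C → acc = 0x67
  '9' = 0x39 → acc = 0x5E
  '0' = 0x30 → acc = 0x6E
  '.' = 0x2E → acc = 0x40
  ',' = 0x2C → acc = 0x6C
  '4' = 0x34 → acc = 0x58
  '3' = 0x33 → acc = 0x6B
  ',' = 0x2C → acc = 0x47
  '3' = 0x33 → acc = 0x74
Checksum = 0x74.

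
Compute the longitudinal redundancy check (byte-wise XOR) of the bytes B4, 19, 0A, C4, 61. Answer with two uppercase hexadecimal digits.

XOR the bytes together:
  start with 0xB4
  0xB4 ⊕ 0x19 = 0xAD
  0xAD ⊕ 0x0A = 0xA7
  0xA7 ⊕ 0xC4 = 0x63
  0x63 ⊕ 0x61 = 0x02

02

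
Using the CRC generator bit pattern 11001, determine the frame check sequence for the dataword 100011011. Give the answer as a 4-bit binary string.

Append 4 zeros: 1000110110000. Divide by 11001 (XOR where the leading bit is 1):
  pos 0: 10001 XOR 11001 = 01000
  pos 1: 10001 XOR 11001 = 01000
  pos 2: 10000 XOR 11001 = 01001
  pos 3: 10011 XOR 11001 = 01010
  pos 4: 10101 XOR 11001 = 01100
  pos 5: 11000 XOR 11001 = 00001
Remainder (last 4 bits) = 1000. This is the CRC / FCS.

1000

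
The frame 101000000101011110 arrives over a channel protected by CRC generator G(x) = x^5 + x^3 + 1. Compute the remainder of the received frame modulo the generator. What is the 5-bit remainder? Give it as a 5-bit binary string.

01000

Modulo-2 division of 101000000101011110 by 101001:
  pos 0: 101000 XOR 101001 = 000001
  pos 5: 100010 XOR 101001 = 001011
  pos 7: 101110 XOR 101001 = 000111
  pos 10: 111111 XOR 101001 = 010110
  pos 11: 101101 XOR 101001 = 000100
Remainder = 01000 (nonzero — an error is detected).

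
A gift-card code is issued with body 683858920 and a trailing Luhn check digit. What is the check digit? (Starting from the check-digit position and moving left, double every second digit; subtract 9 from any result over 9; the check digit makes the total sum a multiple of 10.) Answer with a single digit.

5

Partial digits right→left: 0 2 9 8 5 8 3 8 6
Double every second digit counting from the check-digit position (so the 1st, 3rd, 5th, ... of the partial from the right).
  doubled (with −9 where >9): 0 9 1 6 3 → sum 19
  kept as-is: 2 8 8 8 → sum 26
Total = 19 + 26 = 45.
Check digit = (10 − (45 mod 10)) mod 10 = 5.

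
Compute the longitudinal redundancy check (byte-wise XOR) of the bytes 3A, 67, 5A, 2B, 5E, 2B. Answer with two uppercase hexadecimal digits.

XOR the bytes together:
  start with 0x3A
  0x3A ⊕ 0x67 = 0x5D
  0x5D ⊕ 0x5A = 0x07
  0x07 ⊕ 0x2B = 0x2C
  0x2C ⊕ 0x5E = 0x72
  0x72 ⊕ 0x2B = 0x59

59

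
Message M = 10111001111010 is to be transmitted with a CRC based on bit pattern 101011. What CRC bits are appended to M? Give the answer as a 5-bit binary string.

Append 5 zeros: 1011100111101000000. Divide by 101011 (XOR where the leading bit is 1):
  pos 0: 101110 XOR 101011 = 000101
  pos 3: 101011 XOR 101011 = 000000
  pos 9: 110100 XOR 101011 = 011111
  pos 10: 111110 XOR 101011 = 010101
  pos 11: 101010 XOR 101011 = 000001
Remainder (last 5 bits) = 00100. This is the CRC / FCS.

00100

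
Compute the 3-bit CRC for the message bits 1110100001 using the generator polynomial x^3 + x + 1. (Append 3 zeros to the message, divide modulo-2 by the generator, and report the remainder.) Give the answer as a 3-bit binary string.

011

Append 3 zeros: 1110100001000. Divide by 1011 (XOR where the leading bit is 1):
  pos 0: 1110 XOR 1011 = 0101
  pos 1: 1011 XOR 1011 = 0000
  pos 9: 1000 XOR 1011 = 0011
Remainder (last 3 bits) = 011. This is the CRC / FCS.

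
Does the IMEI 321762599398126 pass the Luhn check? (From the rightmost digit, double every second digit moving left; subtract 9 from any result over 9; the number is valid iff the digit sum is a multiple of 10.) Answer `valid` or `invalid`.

invalid

From the right, keep odd positions and double even positions (subtract 9 from any doubled value over 9):
  doubled (positions 2,4,...): 4 7 6 9 4 5 4 → sum 39
  kept (positions 1,3,...): 6 1 9 9 5 6 1 3 → sum 40
Total = 79.
79 mod 10 = 9, so the number is invalid.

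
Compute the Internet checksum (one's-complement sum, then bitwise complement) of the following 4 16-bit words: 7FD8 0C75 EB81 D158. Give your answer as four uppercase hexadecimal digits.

One's-complement addition (fold any carry out of bit 15 back into bit 0):
  0x7FD8 + 0x0C75 = 0x08C4D
  0x8C4D + 0xEB81 = 0x177CE → wrap carry → 0x77CF
  0x77CF + 0xD158 = 0x14927 → wrap carry → 0x4928
One's-complement sum = 0x4928.
Checksum = ~0x4928 & 0xFFFF = 0xB6D7.

B6D7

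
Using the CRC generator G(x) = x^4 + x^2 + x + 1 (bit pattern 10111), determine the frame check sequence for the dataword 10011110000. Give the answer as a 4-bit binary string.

1000

Append 4 zeros: 100111100000000. Divide by 10111 (XOR where the leading bit is 1):
  pos 0: 10011 XOR 10111 = 00100
  pos 2: 10011 XOR 10111 = 00100
  pos 4: 10000 XOR 10111 = 00111
  pos 6: 11100 XOR 10111 = 01011
  pos 7: 10110 XOR 10111 = 00001
Remainder (last 4 bits) = 1000. This is the CRC / FCS.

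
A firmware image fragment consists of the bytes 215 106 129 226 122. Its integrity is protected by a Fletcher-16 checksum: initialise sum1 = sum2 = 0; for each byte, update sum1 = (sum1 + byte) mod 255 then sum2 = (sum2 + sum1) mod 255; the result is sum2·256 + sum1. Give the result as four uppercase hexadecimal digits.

Running sums (mod 255):
  after byte 0 (215): sum1=215, sum2=215
  after byte 1 (106): sum1=66, sum2=26
  after byte 2 (129): sum1=195, sum2=221
  after byte 3 (226): sum1=166, sum2=132
  after byte 4 (122): sum1=33, sum2=165
Checksum = sum2·256 + sum1 = 165·256 + 33 = 42273 = 0xA521.

A521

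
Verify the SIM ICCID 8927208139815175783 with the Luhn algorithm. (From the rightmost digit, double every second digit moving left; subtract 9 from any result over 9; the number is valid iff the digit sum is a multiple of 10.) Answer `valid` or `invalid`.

From the right, keep odd positions and double even positions (subtract 9 from any doubled value over 9):
  doubled (positions 2,4,...): 7 1 2 2 9 2 0 5 9 → sum 37
  kept (positions 1,3,...): 3 7 7 5 8 3 8 2 2 8 → sum 53
Total = 90.
90 mod 10 = 0, so the number is valid.

valid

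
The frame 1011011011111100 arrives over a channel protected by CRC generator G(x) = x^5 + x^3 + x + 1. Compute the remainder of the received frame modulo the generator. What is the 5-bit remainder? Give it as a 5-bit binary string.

Modulo-2 division of 1011011011111100 by 101011:
  pos 0: 101101 XOR 101011 = 000110
  pos 3: 110101 XOR 101011 = 011110
  pos 4: 111101 XOR 101011 = 010110
  pos 5: 101101 XOR 101011 = 000110
  pos 8: 110111 XOR 101011 = 011100
  pos 9: 111000 XOR 101011 = 010011
  pos 10: 100110 XOR 101011 = 001101
Remainder = 01101 (nonzero — an error is detected).

01101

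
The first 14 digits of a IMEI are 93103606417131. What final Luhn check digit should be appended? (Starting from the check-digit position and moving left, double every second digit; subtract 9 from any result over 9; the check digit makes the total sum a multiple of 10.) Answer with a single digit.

5

Partial digits right→left: 1 3 1 7 1 4 6 0 6 3 0 1 3 9
Double every second digit counting from the check-digit position (so the 1st, 3rd, 5th, ... of the partial from the right).
  doubled (with −9 where >9): 2 2 2 3 3 0 6 → sum 18
  kept as-is: 3 7 4 0 3 1 9 → sum 27
Total = 18 + 27 = 45.
Check digit = (10 − (45 mod 10)) mod 10 = 5.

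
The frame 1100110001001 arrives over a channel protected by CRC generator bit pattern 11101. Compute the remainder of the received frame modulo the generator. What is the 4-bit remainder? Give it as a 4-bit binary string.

Modulo-2 division of 1100110001001 by 11101:
  pos 0: 11001 XOR 11101 = 00100
  pos 2: 10010 XOR 11101 = 01111
  pos 3: 11110 XOR 11101 = 00011
  pos 6: 11010 XOR 11101 = 00111
  pos 8: 11101 XOR 11101 = 00000
Remainder = 0000 (zero — the frame passes the CRC check).

0000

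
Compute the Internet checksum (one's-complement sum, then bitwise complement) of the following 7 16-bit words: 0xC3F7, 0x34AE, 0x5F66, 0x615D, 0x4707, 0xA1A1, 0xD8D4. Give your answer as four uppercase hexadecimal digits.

One's-complement addition (fold any carry out of bit 15 back into bit 0):
  0xC3F7 + 0x34AE = 0x0F8A5
  0xF8A5 + 0x5F66 = 0x1580B → wrap carry → 0x580C
  0x580C + 0x615D = 0x0B969
  0xB969 + 0x4707 = 0x10070 → wrap carry → 0x0071
  0x0071 + 0xA1A1 = 0x0A212
  0xA212 + 0xD8D4 = 0x17AE6 → wrap carry → 0x7AE7
One's-complement sum = 0x7AE7.
Checksum = ~0x7AE7 & 0xFFFF = 0x8518.

8518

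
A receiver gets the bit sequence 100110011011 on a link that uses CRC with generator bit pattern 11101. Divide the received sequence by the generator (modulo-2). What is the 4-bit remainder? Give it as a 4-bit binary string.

1000

Modulo-2 division of 100110011011 by 11101:
  pos 0: 10011 XOR 11101 = 01110
  pos 1: 11100 XOR 11101 = 00001
  pos 5: 10110 XOR 11101 = 01011
  pos 6: 10111 XOR 11101 = 01010
  pos 7: 10101 XOR 11101 = 01000
Remainder = 1000 (nonzero — an error is detected).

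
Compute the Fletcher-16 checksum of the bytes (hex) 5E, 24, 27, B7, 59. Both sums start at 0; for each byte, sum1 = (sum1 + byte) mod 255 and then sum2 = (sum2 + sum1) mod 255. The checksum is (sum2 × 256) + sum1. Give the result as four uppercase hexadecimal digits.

Running sums (mod 255):
  after byte 0 (5E): sum1=94, sum2=94
  after byte 1 (24): sum1=130, sum2=224
  after byte 2 (27): sum1=169, sum2=138
  after byte 3 (B7): sum1=97, sum2=235
  after byte 4 (59): sum1=186, sum2=166
Checksum = sum2·256 + sum1 = 166·256 + 186 = 42682 = 0xA6BA.

A6BA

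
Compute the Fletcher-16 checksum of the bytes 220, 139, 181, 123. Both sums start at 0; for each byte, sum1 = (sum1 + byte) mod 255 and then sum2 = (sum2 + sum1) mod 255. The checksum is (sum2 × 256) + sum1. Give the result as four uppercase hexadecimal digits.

Running sums (mod 255):
  after byte 0 (220): sum1=220, sum2=220
  after byte 1 (139): sum1=104, sum2=69
  after byte 2 (181): sum1=30, sum2=99
  after byte 3 (123): sum1=153, sum2=252
Checksum = sum2·256 + sum1 = 252·256 + 153 = 64665 = 0xFC99.

FC99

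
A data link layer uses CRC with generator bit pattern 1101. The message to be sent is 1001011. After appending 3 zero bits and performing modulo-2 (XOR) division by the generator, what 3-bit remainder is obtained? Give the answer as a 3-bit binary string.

Append 3 zeros: 1001011000. Divide by 1101 (XOR where the leading bit is 1):
  pos 0: 1001 XOR 1101 = 0100
  pos 1: 1000 XOR 1101 = 0101
  pos 2: 1011 XOR 1101 = 0110
  pos 3: 1101 XOR 1101 = 0000
Remainder (last 3 bits) = 000. This is the CRC / FCS.

000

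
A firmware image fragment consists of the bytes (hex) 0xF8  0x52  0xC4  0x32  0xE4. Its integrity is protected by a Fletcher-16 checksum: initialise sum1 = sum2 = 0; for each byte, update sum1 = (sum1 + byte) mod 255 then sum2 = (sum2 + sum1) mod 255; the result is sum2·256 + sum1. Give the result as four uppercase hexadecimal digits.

BD27

Running sums (mod 255):
  after byte 0 (0xF8): sum1=248, sum2=248
  after byte 1 (0x52): sum1=75, sum2=68
  after byte 2 (0xC4): sum1=16, sum2=84
  after byte 3 (0x32): sum1=66, sum2=150
  after byte 4 (0xE4): sum1=39, sum2=189
Checksum = sum2·256 + sum1 = 189·256 + 39 = 48423 = 0xBD27.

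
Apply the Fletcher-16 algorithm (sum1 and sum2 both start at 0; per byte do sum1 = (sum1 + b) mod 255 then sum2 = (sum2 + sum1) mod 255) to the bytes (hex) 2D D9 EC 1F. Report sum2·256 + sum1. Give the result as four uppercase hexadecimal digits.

3B13

Running sums (mod 255):
  after byte 0 (2D): sum1=45, sum2=45
  after byte 1 (D9): sum1=7, sum2=52
  after byte 2 (EC): sum1=243, sum2=40
  after byte 3 (1F): sum1=19, sum2=59
Checksum = sum2·256 + sum1 = 59·256 + 19 = 15123 = 0x3B13.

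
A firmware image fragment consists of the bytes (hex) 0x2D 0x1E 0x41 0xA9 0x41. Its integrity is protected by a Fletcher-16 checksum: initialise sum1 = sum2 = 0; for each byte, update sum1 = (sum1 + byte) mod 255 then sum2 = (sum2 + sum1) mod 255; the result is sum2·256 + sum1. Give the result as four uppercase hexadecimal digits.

Running sums (mod 255):
  after byte 0 (0x2D): sum1=45, sum2=45
  after byte 1 (0x1E): sum1=75, sum2=120
  after byte 2 (0x41): sum1=140, sum2=5
  after byte 3 (0xA9): sum1=54, sum2=59
  after byte 4 (0x41): sum1=119, sum2=178
Checksum = sum2·256 + sum1 = 178·256 + 119 = 45687 = 0xB277.

B277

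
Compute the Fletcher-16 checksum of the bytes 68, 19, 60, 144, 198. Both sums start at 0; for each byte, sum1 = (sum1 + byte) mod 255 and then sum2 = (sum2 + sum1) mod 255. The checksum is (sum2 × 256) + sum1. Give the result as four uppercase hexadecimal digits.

Running sums (mod 255):
  after byte 0 (68): sum1=68, sum2=68
  after byte 1 (19): sum1=87, sum2=155
  after byte 2 (60): sum1=147, sum2=47
  after byte 3 (144): sum1=36, sum2=83
  after byte 4 (198): sum1=234, sum2=62
Checksum = sum2·256 + sum1 = 62·256 + 234 = 16106 = 0x3EEA.

3EEA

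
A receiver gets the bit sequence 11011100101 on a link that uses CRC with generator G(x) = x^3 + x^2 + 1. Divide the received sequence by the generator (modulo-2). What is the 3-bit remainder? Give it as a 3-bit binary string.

Modulo-2 division of 11011100101 by 1101:
  pos 0: 1101 XOR 1101 = 0000
  pos 4: 1100 XOR 1101 = 0001
  pos 7: 1101 XOR 1101 = 0000
Remainder = 000 (zero — the frame passes the CRC check).

000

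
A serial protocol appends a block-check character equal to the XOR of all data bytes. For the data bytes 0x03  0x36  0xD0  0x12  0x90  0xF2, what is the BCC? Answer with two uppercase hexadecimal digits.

95

XOR the bytes together:
  start with 0x03
  0x03 ⊕ 0x36 = 0x35
  0x35 ⊕ 0xD0 = 0xE5
  0xE5 ⊕ 0x12 = 0xF7
  0xF7 ⊕ 0x90 = 0x67
  0x67 ⊕ 0xF2 = 0x95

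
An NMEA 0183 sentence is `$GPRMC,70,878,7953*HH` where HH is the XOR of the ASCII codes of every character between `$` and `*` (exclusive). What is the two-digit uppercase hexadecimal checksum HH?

5F

XOR the ASCII codes of the payload characters:
  'G' = 0x47 → acc = 0x47
  'P' = 0x50 → acc = 0x17
  'R' = 0x52 → acc = 0x45
  'M' = 0x4D → acc = 0x08
  'C' = 0x43 → acc = 0x4B
  ',' = 0x2C → acc = 0x67
  '7' = 0x37 → acc = 0x50
  '0' = 0x30 → acc = 0x60
  ',' = 0x2C → acc = 0x4C
  '8' = 0x38 → acc = 0x74
  '7' = 0x37 → acc = 0x43
  '8' = 0x38 → acc = 0x7B
  ',' = 0x2C → acc = 0x57
  '7' = 0x37 → acc = 0x60
  '9' = 0x39 → acc = 0x59
  '5' = 0x35 → acc = 0x6C
  '3' = 0x33 → acc = 0x5F
Checksum = 0x5F.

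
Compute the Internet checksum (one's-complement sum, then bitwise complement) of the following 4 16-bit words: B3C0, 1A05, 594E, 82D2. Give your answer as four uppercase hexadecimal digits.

5619

One's-complement addition (fold any carry out of bit 15 back into bit 0):
  0xB3C0 + 0x1A05 = 0x0CDC5
  0xCDC5 + 0x594E = 0x12713 → wrap carry → 0x2714
  0x2714 + 0x82D2 = 0x0A9E6
One's-complement sum = 0xA9E6.
Checksum = ~0xA9E6 & 0xFFFF = 0x5619.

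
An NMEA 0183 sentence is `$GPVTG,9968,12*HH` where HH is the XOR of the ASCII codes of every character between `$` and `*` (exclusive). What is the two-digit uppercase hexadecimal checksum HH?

XOR the ASCII codes of the payload characters:
  'G' = 0x47 → acc = 0x47
  'P' = 0x50 → acc = 0x17
  'V' = 0x56 → acc = 0x41
  'T' = 0x54 → acc = 0x15
  'G' = 0x47 → acc = 0x52
  ',' = 0x2C → acc = 0x7E
  '9' = 0x39 → acc = 0x47
  '9' = 0x39 → acc = 0x7E
  '6' = 0x36 → acc = 0x48
  '8' = 0x38 → acc = 0x70
  ',' = 0x2C → acc = 0x5C
  '1' = 0x31 → acc = 0x6D
  '2' = 0x32 → acc = 0x5F
Checksum = 0x5F.

5F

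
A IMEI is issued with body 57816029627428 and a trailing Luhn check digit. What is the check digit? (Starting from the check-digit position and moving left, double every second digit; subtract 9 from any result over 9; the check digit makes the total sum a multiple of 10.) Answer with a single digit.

Partial digits right→left: 8 2 4 7 2 6 9 2 0 6 1 8 7 5
Double every second digit counting from the check-digit position (so the 1st, 3rd, 5th, ... of the partial from the right).
  doubled (with −9 where >9): 7 8 4 9 0 2 5 → sum 35
  kept as-is: 2 7 6 2 6 8 5 → sum 36
Total = 35 + 36 = 71.
Check digit = (10 − (71 mod 10)) mod 10 = 9.

9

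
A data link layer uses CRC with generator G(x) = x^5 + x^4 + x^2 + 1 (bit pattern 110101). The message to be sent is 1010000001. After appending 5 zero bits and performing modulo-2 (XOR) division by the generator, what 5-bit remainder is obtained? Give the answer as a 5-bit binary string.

10011

Append 5 zeros: 101000000100000. Divide by 110101 (XOR where the leading bit is 1):
  pos 0: 101000 XOR 110101 = 011101
  pos 1: 111010 XOR 110101 = 001111
  pos 3: 111100 XOR 110101 = 001001
  pos 5: 100110 XOR 110101 = 010011
  pos 6: 100110 XOR 110101 = 010011
  pos 7: 100110 XOR 110101 = 010011
  pos 8: 100110 XOR 110101 = 010011
  pos 9: 100110 XOR 110101 = 010011
Remainder (last 5 bits) = 10011. This is the CRC / FCS.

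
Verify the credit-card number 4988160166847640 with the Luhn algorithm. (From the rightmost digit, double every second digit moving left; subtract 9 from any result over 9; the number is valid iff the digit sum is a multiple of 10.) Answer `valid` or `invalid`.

From the right, keep odd positions and double even positions (subtract 9 from any doubled value over 9):
  doubled (positions 2,4,...): 8 5 7 3 0 2 7 8 → sum 40
  kept (positions 1,3,...): 0 6 4 6 1 6 8 9 → sum 40
Total = 80.
80 mod 10 = 0, so the number is valid.

valid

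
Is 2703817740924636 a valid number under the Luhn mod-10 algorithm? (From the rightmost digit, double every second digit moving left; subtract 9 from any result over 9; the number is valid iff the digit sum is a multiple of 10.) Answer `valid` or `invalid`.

invalid

From the right, keep odd positions and double even positions (subtract 9 from any doubled value over 9):
  doubled (positions 2,4,...): 6 8 9 8 5 7 0 4 → sum 47
  kept (positions 1,3,...): 6 6 2 0 7 1 3 7 → sum 32
Total = 79.
79 mod 10 = 9, so the number is invalid.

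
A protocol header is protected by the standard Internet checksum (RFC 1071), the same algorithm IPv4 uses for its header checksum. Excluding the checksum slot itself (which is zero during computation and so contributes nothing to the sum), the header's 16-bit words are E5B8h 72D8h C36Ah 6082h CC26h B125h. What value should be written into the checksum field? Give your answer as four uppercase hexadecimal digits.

0635

One's-complement addition (fold any carry out of bit 15 back into bit 0):
  0xE5B8 + 0x72D8 = 0x15890 → wrap carry → 0x5891
  0x5891 + 0xC36A = 0x11BFB → wrap carry → 0x1BFC
  0x1BFC + 0x6082 = 0x07C7E
  0x7C7E + 0xCC26 = 0x148A4 → wrap carry → 0x48A5
  0x48A5 + 0xB125 = 0x0F9CA
One's-complement sum = 0xF9CA.
Checksum = ~0xF9CA & 0xFFFF = 0x0635.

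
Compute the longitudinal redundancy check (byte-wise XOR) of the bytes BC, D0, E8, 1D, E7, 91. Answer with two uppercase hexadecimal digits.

EF

XOR the bytes together:
  start with 0xBC
  0xBC ⊕ 0xD0 = 0x6C
  0x6C ⊕ 0xE8 = 0x84
  0x84 ⊕ 0x1D = 0x99
  0x99 ⊕ 0xE7 = 0x7E
  0x7E ⊕ 0x91 = 0xEF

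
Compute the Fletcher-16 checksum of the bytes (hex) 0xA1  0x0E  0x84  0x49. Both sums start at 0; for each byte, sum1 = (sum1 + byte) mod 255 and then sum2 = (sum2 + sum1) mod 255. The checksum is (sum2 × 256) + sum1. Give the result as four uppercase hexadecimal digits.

Running sums (mod 255):
  after byte 0 (0xA1): sum1=161, sum2=161
  after byte 1 (0x0E): sum1=175, sum2=81
  after byte 2 (0x84): sum1=52, sum2=133
  after byte 3 (0x49): sum1=125, sum2=3
Checksum = sum2·256 + sum1 = 3·256 + 125 = 893 = 0x037D.

037D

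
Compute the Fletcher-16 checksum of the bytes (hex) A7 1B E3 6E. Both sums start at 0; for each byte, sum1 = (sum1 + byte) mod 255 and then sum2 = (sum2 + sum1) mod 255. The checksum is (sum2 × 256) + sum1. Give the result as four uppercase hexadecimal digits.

2615

Running sums (mod 255):
  after byte 0 (A7): sum1=167, sum2=167
  after byte 1 (1B): sum1=194, sum2=106
  after byte 2 (E3): sum1=166, sum2=17
  after byte 3 (6E): sum1=21, sum2=38
Checksum = sum2·256 + sum1 = 38·256 + 21 = 9749 = 0x2615.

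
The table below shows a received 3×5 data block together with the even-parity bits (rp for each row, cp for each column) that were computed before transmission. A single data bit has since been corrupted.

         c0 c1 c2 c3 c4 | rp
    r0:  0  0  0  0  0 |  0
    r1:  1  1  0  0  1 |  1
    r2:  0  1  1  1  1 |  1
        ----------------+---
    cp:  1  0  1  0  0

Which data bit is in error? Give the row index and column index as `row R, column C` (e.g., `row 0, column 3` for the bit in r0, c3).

Recompute each row's even parity and compare to rp:
  r0: data parity 0, sent rp 0 → ok
  r1: data parity 1, sent rp 1 → ok
  r2: data parity 0, sent rp 1 → mismatch
Recompute each column's even parity and compare to cp:
  c0: data parity 1, sent cp 1 → ok
  c1: data parity 0, sent cp 0 → ok
  c2: data parity 1, sent cp 1 → ok
  c3: data parity 1, sent cp 0 → mismatch
  c4: data parity 0, sent cp 0 → ok
Exactly one row (r2) and one column (c3) fail → the flipped bit is at their intersection.

row 2, column 3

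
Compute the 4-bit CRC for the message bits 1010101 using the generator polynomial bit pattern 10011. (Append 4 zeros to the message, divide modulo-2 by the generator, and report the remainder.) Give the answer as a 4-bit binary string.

1101

Append 4 zeros: 10101010000. Divide by 10011 (XOR where the leading bit is 1):
  pos 0: 10101 XOR 10011 = 00110
  pos 2: 11001 XOR 10011 = 01010
  pos 3: 10100 XOR 10011 = 00111
  pos 5: 11100 XOR 10011 = 01111
  pos 6: 11110 XOR 10011 = 01101
Remainder (last 4 bits) = 1101. This is the CRC / FCS.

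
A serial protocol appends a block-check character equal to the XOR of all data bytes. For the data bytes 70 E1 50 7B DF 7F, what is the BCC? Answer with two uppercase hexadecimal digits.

1A

XOR the bytes together:
  start with 0x70
  0x70 ⊕ 0xE1 = 0x91
  0x91 ⊕ 0x50 = 0xC1
  0xC1 ⊕ 0x7B = 0xBA
  0xBA ⊕ 0xDF = 0x65
  0x65 ⊕ 0x7F = 0x1A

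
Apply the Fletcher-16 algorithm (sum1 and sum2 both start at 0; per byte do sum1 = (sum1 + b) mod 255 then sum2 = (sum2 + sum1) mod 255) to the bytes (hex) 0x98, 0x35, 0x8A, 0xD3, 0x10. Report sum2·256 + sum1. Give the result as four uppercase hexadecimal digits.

Running sums (mod 255):
  after byte 0 (0x98): sum1=152, sum2=152
  after byte 1 (0x35): sum1=205, sum2=102
  after byte 2 (0x8A): sum1=88, sum2=190
  after byte 3 (0xD3): sum1=44, sum2=234
  after byte 4 (0x10): sum1=60, sum2=39
Checksum = sum2·256 + sum1 = 39·256 + 60 = 10044 = 0x273C.

273C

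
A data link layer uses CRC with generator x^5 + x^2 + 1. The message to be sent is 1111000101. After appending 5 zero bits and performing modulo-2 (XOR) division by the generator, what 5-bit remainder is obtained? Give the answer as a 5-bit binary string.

11001

Append 5 zeros: 111100010100000. Divide by 100101 (XOR where the leading bit is 1):
  pos 0: 111100 XOR 100101 = 011001
  pos 1: 110010 XOR 100101 = 010111
  pos 2: 101111 XOR 100101 = 001010
  pos 4: 101001 XOR 100101 = 001100
  pos 6: 110000 XOR 100101 = 010101
  pos 7: 101010 XOR 100101 = 001111
  pos 9: 111100 XOR 100101 = 011001
Remainder (last 5 bits) = 11001. This is the CRC / FCS.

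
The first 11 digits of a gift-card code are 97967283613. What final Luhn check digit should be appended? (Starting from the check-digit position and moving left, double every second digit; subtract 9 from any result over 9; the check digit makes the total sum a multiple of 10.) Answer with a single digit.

2

Partial digits right→left: 3 1 6 3 8 2 7 6 9 7 9
Double every second digit counting from the check-digit position (so the 1st, 3rd, 5th, ... of the partial from the right).
  doubled (with −9 where >9): 6 3 7 5 9 9 → sum 39
  kept as-is: 1 3 2 6 7 → sum 19
Total = 39 + 19 = 58.
Check digit = (10 − (58 mod 10)) mod 10 = 2.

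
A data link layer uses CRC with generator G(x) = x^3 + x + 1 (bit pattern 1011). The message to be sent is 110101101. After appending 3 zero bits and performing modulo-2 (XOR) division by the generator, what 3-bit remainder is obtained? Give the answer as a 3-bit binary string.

Append 3 zeros: 110101101000. Divide by 1011 (XOR where the leading bit is 1):
  pos 0: 1101 XOR 1011 = 0110
  pos 1: 1100 XOR 1011 = 0111
  pos 2: 1111 XOR 1011 = 0100
  pos 3: 1001 XOR 1011 = 0010
  pos 5: 1001 XOR 1011 = 0010
  pos 7: 1000 XOR 1011 = 0011
Remainder (last 3 bits) = 110. This is the CRC / FCS.

110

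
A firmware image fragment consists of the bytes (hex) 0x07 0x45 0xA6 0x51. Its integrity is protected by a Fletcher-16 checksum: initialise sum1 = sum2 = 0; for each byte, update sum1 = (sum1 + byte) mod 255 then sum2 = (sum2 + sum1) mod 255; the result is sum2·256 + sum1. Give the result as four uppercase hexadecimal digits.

Running sums (mod 255):
  after byte 0 (0x07): sum1=7, sum2=7
  after byte 1 (0x45): sum1=76, sum2=83
  after byte 2 (0xA6): sum1=242, sum2=70
  after byte 3 (0x51): sum1=68, sum2=138
Checksum = sum2·256 + sum1 = 138·256 + 68 = 35396 = 0x8A44.

8A44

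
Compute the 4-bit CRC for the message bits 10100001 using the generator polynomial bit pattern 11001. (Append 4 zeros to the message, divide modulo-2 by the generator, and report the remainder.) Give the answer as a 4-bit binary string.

0001

Append 4 zeros: 101000010000. Divide by 11001 (XOR where the leading bit is 1):
  pos 0: 10100 XOR 11001 = 01101
  pos 1: 11010 XOR 11001 = 00011
  pos 4: 11010 XOR 11001 = 00011
  pos 7: 11000 XOR 11001 = 00001
Remainder (last 4 bits) = 0001. This is the CRC / FCS.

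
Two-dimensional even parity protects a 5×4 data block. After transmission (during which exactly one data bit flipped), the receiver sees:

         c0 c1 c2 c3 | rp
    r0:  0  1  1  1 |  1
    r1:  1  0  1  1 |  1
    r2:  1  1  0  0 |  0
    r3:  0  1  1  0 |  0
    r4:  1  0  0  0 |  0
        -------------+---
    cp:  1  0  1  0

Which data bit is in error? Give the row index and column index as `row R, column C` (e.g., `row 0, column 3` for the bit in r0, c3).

Recompute each row's even parity and compare to rp:
  r0: data parity 1, sent rp 1 → ok
  r1: data parity 1, sent rp 1 → ok
  r2: data parity 0, sent rp 0 → ok
  r3: data parity 0, sent rp 0 → ok
  r4: data parity 1, sent rp 0 → mismatch
Recompute each column's even parity and compare to cp:
  c0: data parity 1, sent cp 1 → ok
  c1: data parity 1, sent cp 0 → mismatch
  c2: data parity 1, sent cp 1 → ok
  c3: data parity 0, sent cp 0 → ok
Exactly one row (r4) and one column (c1) fail → the flipped bit is at their intersection.

row 4, column 1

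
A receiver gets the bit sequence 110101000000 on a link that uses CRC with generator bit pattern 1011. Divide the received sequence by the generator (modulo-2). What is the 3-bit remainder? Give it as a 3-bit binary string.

Modulo-2 division of 110101000000 by 1011:
  pos 0: 1101 XOR 1011 = 0110
  pos 1: 1100 XOR 1011 = 0111
  pos 2: 1111 XOR 1011 = 0100
  pos 3: 1000 XOR 1011 = 0011
  pos 5: 1100 XOR 1011 = 0111
  pos 6: 1110 XOR 1011 = 0101
  pos 7: 1010 XOR 1011 = 0001
Remainder = 010 (nonzero — an error is detected).

010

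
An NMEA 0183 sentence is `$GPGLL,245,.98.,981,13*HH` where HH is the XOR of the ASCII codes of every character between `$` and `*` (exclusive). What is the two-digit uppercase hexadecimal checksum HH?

50

XOR the ASCII codes of the payload characters:
  'G' = 0x47 → acc = 0x47
  'P' = 0x50 → acc = 0x17
  'G' = 0x47 → acc = 0x50
  'L' = 0x4C → acc = 0x1C
  'L' = 0x4C → acc = 0x50
  ',' = 0x2C → acc = 0x7C
  '2' = 0x32 → acc = 0x4E
  '4' = 0x34 → acc = 0x7A
  '5' = 0x35 → acc = 0x4F
  ',' = 0x2C → acc = 0x63
  '.' = 0x2E → acc = 0x4D
  '9' = 0x39 → acc = 0x74
  '8' = 0x38 → acc = 0x4C
  '.' = 0x2E → acc = 0x62
  ',' = 0x2C → acc = 0x4E
  '9' = 0x39 → acc = 0x77
  '8' = 0x38 → acc = 0x4F
  '1' = 0x31 → acc = 0x7E
  ',' = 0x2C → acc = 0x52
  '1' = 0x31 → acc = 0x63
  '3' = 0x33 → acc = 0x50
Checksum = 0x50.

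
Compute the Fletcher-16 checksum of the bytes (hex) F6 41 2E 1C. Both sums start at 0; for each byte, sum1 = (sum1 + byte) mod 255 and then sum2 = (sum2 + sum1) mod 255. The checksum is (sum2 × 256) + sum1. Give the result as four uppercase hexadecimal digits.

Running sums (mod 255):
  after byte 0 (F6): sum1=246, sum2=246
  after byte 1 (41): sum1=56, sum2=47
  after byte 2 (2E): sum1=102, sum2=149
  after byte 3 (1C): sum1=130, sum2=24
Checksum = sum2·256 + sum1 = 24·256 + 130 = 6274 = 0x1882.

1882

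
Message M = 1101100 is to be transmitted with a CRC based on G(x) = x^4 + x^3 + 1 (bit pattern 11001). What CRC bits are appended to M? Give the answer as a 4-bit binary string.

Append 4 zeros: 11011000000. Divide by 11001 (XOR where the leading bit is 1):
  pos 0: 11011 XOR 11001 = 00010
  pos 3: 10000 XOR 11001 = 01001
  pos 4: 10010 XOR 11001 = 01011
  pos 5: 10110 XOR 11001 = 01111
  pos 6: 11110 XOR 11001 = 00111
Remainder (last 4 bits) = 0111. This is the CRC / FCS.

0111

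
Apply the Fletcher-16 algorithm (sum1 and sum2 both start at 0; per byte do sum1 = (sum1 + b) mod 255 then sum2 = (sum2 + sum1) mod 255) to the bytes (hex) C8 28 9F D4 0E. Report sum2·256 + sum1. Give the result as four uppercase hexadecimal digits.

2373

Running sums (mod 255):
  after byte 0 (C8): sum1=200, sum2=200
  after byte 1 (28): sum1=240, sum2=185
  after byte 2 (9F): sum1=144, sum2=74
  after byte 3 (D4): sum1=101, sum2=175
  after byte 4 (0E): sum1=115, sum2=35
Checksum = sum2·256 + sum1 = 35·256 + 115 = 9075 = 0x2373.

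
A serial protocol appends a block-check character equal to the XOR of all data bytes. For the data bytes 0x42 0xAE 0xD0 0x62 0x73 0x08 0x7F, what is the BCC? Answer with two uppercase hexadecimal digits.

5A

XOR the bytes together:
  start with 0x42
  0x42 ⊕ 0xAE = 0xEC
  0xEC ⊕ 0xD0 = 0x3C
  0x3C ⊕ 0x62 = 0x5E
  0x5E ⊕ 0x73 = 0x2D
  0x2D ⊕ 0x08 = 0x25
  0x25 ⊕ 0x7F = 0x5A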